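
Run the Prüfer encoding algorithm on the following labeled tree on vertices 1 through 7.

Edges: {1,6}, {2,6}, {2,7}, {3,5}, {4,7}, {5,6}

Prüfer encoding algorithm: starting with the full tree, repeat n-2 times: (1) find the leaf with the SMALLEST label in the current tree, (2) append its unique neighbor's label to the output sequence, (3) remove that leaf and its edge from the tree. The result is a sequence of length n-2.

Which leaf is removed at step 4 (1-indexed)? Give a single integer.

Step 1: current leaves = {1,3,4}. Remove leaf 1 (neighbor: 6).
Step 2: current leaves = {3,4}. Remove leaf 3 (neighbor: 5).
Step 3: current leaves = {4,5}. Remove leaf 4 (neighbor: 7).
Step 4: current leaves = {5,7}. Remove leaf 5 (neighbor: 6).

Answer: 5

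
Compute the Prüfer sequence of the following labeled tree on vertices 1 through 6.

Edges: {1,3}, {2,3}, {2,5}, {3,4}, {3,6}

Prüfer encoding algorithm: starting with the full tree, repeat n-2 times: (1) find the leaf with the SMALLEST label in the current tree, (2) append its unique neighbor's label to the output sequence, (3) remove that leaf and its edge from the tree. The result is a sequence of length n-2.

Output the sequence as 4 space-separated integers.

Answer: 3 3 2 3

Derivation:
Step 1: leaves = {1,4,5,6}. Remove smallest leaf 1, emit neighbor 3.
Step 2: leaves = {4,5,6}. Remove smallest leaf 4, emit neighbor 3.
Step 3: leaves = {5,6}. Remove smallest leaf 5, emit neighbor 2.
Step 4: leaves = {2,6}. Remove smallest leaf 2, emit neighbor 3.
Done: 2 vertices remain (3, 6). Sequence = [3 3 2 3]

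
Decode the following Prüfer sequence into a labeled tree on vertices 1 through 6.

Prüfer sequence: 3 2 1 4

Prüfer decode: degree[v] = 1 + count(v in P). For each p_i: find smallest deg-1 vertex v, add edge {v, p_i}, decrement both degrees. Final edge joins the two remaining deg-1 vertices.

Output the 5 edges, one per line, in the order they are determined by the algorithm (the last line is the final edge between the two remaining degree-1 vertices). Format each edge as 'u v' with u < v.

Answer: 3 5
2 3
1 2
1 4
4 6

Derivation:
Initial degrees: {1:2, 2:2, 3:2, 4:2, 5:1, 6:1}
Step 1: smallest deg-1 vertex = 5, p_1 = 3. Add edge {3,5}. Now deg[5]=0, deg[3]=1.
Step 2: smallest deg-1 vertex = 3, p_2 = 2. Add edge {2,3}. Now deg[3]=0, deg[2]=1.
Step 3: smallest deg-1 vertex = 2, p_3 = 1. Add edge {1,2}. Now deg[2]=0, deg[1]=1.
Step 4: smallest deg-1 vertex = 1, p_4 = 4. Add edge {1,4}. Now deg[1]=0, deg[4]=1.
Final: two remaining deg-1 vertices are 4, 6. Add edge {4,6}.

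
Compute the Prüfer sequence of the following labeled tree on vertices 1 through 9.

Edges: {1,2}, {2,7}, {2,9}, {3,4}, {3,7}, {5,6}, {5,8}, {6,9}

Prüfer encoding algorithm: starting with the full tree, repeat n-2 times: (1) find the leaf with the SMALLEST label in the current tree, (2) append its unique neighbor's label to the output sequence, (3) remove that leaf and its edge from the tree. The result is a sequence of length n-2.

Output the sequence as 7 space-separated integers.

Answer: 2 3 7 2 9 5 6

Derivation:
Step 1: leaves = {1,4,8}. Remove smallest leaf 1, emit neighbor 2.
Step 2: leaves = {4,8}. Remove smallest leaf 4, emit neighbor 3.
Step 3: leaves = {3,8}. Remove smallest leaf 3, emit neighbor 7.
Step 4: leaves = {7,8}. Remove smallest leaf 7, emit neighbor 2.
Step 5: leaves = {2,8}. Remove smallest leaf 2, emit neighbor 9.
Step 6: leaves = {8,9}. Remove smallest leaf 8, emit neighbor 5.
Step 7: leaves = {5,9}. Remove smallest leaf 5, emit neighbor 6.
Done: 2 vertices remain (6, 9). Sequence = [2 3 7 2 9 5 6]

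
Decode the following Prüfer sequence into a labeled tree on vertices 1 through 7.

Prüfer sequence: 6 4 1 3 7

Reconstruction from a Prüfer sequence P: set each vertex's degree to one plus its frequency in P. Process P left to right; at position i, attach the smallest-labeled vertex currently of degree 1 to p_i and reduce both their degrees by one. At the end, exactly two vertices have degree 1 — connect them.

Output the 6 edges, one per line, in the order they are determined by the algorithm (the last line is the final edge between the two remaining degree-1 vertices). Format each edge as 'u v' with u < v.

Answer: 2 6
4 5
1 4
1 3
3 7
6 7

Derivation:
Initial degrees: {1:2, 2:1, 3:2, 4:2, 5:1, 6:2, 7:2}
Step 1: smallest deg-1 vertex = 2, p_1 = 6. Add edge {2,6}. Now deg[2]=0, deg[6]=1.
Step 2: smallest deg-1 vertex = 5, p_2 = 4. Add edge {4,5}. Now deg[5]=0, deg[4]=1.
Step 3: smallest deg-1 vertex = 4, p_3 = 1. Add edge {1,4}. Now deg[4]=0, deg[1]=1.
Step 4: smallest deg-1 vertex = 1, p_4 = 3. Add edge {1,3}. Now deg[1]=0, deg[3]=1.
Step 5: smallest deg-1 vertex = 3, p_5 = 7. Add edge {3,7}. Now deg[3]=0, deg[7]=1.
Final: two remaining deg-1 vertices are 6, 7. Add edge {6,7}.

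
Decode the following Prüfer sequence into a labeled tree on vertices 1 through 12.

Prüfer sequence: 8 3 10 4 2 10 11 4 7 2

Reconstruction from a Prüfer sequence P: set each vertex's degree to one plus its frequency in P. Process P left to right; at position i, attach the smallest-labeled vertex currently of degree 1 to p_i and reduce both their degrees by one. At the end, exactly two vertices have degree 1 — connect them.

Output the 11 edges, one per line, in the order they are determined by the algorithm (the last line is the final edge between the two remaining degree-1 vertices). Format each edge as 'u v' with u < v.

Initial degrees: {1:1, 2:3, 3:2, 4:3, 5:1, 6:1, 7:2, 8:2, 9:1, 10:3, 11:2, 12:1}
Step 1: smallest deg-1 vertex = 1, p_1 = 8. Add edge {1,8}. Now deg[1]=0, deg[8]=1.
Step 2: smallest deg-1 vertex = 5, p_2 = 3. Add edge {3,5}. Now deg[5]=0, deg[3]=1.
Step 3: smallest deg-1 vertex = 3, p_3 = 10. Add edge {3,10}. Now deg[3]=0, deg[10]=2.
Step 4: smallest deg-1 vertex = 6, p_4 = 4. Add edge {4,6}. Now deg[6]=0, deg[4]=2.
Step 5: smallest deg-1 vertex = 8, p_5 = 2. Add edge {2,8}. Now deg[8]=0, deg[2]=2.
Step 6: smallest deg-1 vertex = 9, p_6 = 10. Add edge {9,10}. Now deg[9]=0, deg[10]=1.
Step 7: smallest deg-1 vertex = 10, p_7 = 11. Add edge {10,11}. Now deg[10]=0, deg[11]=1.
Step 8: smallest deg-1 vertex = 11, p_8 = 4. Add edge {4,11}. Now deg[11]=0, deg[4]=1.
Step 9: smallest deg-1 vertex = 4, p_9 = 7. Add edge {4,7}. Now deg[4]=0, deg[7]=1.
Step 10: smallest deg-1 vertex = 7, p_10 = 2. Add edge {2,7}. Now deg[7]=0, deg[2]=1.
Final: two remaining deg-1 vertices are 2, 12. Add edge {2,12}.

Answer: 1 8
3 5
3 10
4 6
2 8
9 10
10 11
4 11
4 7
2 7
2 12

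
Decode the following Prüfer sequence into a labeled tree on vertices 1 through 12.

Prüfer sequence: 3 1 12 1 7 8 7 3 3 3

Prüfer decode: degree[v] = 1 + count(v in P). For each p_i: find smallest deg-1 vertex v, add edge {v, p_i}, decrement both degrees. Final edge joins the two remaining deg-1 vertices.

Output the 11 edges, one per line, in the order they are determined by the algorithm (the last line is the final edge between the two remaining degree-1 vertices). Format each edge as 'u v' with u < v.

Initial degrees: {1:3, 2:1, 3:5, 4:1, 5:1, 6:1, 7:3, 8:2, 9:1, 10:1, 11:1, 12:2}
Step 1: smallest deg-1 vertex = 2, p_1 = 3. Add edge {2,3}. Now deg[2]=0, deg[3]=4.
Step 2: smallest deg-1 vertex = 4, p_2 = 1. Add edge {1,4}. Now deg[4]=0, deg[1]=2.
Step 3: smallest deg-1 vertex = 5, p_3 = 12. Add edge {5,12}. Now deg[5]=0, deg[12]=1.
Step 4: smallest deg-1 vertex = 6, p_4 = 1. Add edge {1,6}. Now deg[6]=0, deg[1]=1.
Step 5: smallest deg-1 vertex = 1, p_5 = 7. Add edge {1,7}. Now deg[1]=0, deg[7]=2.
Step 6: smallest deg-1 vertex = 9, p_6 = 8. Add edge {8,9}. Now deg[9]=0, deg[8]=1.
Step 7: smallest deg-1 vertex = 8, p_7 = 7. Add edge {7,8}. Now deg[8]=0, deg[7]=1.
Step 8: smallest deg-1 vertex = 7, p_8 = 3. Add edge {3,7}. Now deg[7]=0, deg[3]=3.
Step 9: smallest deg-1 vertex = 10, p_9 = 3. Add edge {3,10}. Now deg[10]=0, deg[3]=2.
Step 10: smallest deg-1 vertex = 11, p_10 = 3. Add edge {3,11}. Now deg[11]=0, deg[3]=1.
Final: two remaining deg-1 vertices are 3, 12. Add edge {3,12}.

Answer: 2 3
1 4
5 12
1 6
1 7
8 9
7 8
3 7
3 10
3 11
3 12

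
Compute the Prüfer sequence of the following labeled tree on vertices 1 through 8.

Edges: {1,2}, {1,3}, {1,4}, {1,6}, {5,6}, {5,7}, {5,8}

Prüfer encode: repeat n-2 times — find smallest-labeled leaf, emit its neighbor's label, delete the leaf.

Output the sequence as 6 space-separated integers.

Step 1: leaves = {2,3,4,7,8}. Remove smallest leaf 2, emit neighbor 1.
Step 2: leaves = {3,4,7,8}. Remove smallest leaf 3, emit neighbor 1.
Step 3: leaves = {4,7,8}. Remove smallest leaf 4, emit neighbor 1.
Step 4: leaves = {1,7,8}. Remove smallest leaf 1, emit neighbor 6.
Step 5: leaves = {6,7,8}. Remove smallest leaf 6, emit neighbor 5.
Step 6: leaves = {7,8}. Remove smallest leaf 7, emit neighbor 5.
Done: 2 vertices remain (5, 8). Sequence = [1 1 1 6 5 5]

Answer: 1 1 1 6 5 5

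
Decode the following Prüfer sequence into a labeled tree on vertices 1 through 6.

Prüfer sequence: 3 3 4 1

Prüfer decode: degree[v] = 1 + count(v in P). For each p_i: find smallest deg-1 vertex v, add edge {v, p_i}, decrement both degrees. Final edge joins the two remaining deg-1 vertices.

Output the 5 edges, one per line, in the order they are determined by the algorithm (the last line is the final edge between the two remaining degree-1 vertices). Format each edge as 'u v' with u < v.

Answer: 2 3
3 5
3 4
1 4
1 6

Derivation:
Initial degrees: {1:2, 2:1, 3:3, 4:2, 5:1, 6:1}
Step 1: smallest deg-1 vertex = 2, p_1 = 3. Add edge {2,3}. Now deg[2]=0, deg[3]=2.
Step 2: smallest deg-1 vertex = 5, p_2 = 3. Add edge {3,5}. Now deg[5]=0, deg[3]=1.
Step 3: smallest deg-1 vertex = 3, p_3 = 4. Add edge {3,4}. Now deg[3]=0, deg[4]=1.
Step 4: smallest deg-1 vertex = 4, p_4 = 1. Add edge {1,4}. Now deg[4]=0, deg[1]=1.
Final: two remaining deg-1 vertices are 1, 6. Add edge {1,6}.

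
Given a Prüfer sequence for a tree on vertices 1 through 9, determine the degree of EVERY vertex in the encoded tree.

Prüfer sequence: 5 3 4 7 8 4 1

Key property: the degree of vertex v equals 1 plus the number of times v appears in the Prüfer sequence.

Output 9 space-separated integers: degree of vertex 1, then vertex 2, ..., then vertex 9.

Answer: 2 1 2 3 2 1 2 2 1

Derivation:
p_1 = 5: count[5] becomes 1
p_2 = 3: count[3] becomes 1
p_3 = 4: count[4] becomes 1
p_4 = 7: count[7] becomes 1
p_5 = 8: count[8] becomes 1
p_6 = 4: count[4] becomes 2
p_7 = 1: count[1] becomes 1
Degrees (1 + count): deg[1]=1+1=2, deg[2]=1+0=1, deg[3]=1+1=2, deg[4]=1+2=3, deg[5]=1+1=2, deg[6]=1+0=1, deg[7]=1+1=2, deg[8]=1+1=2, deg[9]=1+0=1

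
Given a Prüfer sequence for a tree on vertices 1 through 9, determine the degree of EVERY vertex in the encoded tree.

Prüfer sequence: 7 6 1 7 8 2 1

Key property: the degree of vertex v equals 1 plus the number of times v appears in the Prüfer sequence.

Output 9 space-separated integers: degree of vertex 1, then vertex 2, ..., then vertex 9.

p_1 = 7: count[7] becomes 1
p_2 = 6: count[6] becomes 1
p_3 = 1: count[1] becomes 1
p_4 = 7: count[7] becomes 2
p_5 = 8: count[8] becomes 1
p_6 = 2: count[2] becomes 1
p_7 = 1: count[1] becomes 2
Degrees (1 + count): deg[1]=1+2=3, deg[2]=1+1=2, deg[3]=1+0=1, deg[4]=1+0=1, deg[5]=1+0=1, deg[6]=1+1=2, deg[7]=1+2=3, deg[8]=1+1=2, deg[9]=1+0=1

Answer: 3 2 1 1 1 2 3 2 1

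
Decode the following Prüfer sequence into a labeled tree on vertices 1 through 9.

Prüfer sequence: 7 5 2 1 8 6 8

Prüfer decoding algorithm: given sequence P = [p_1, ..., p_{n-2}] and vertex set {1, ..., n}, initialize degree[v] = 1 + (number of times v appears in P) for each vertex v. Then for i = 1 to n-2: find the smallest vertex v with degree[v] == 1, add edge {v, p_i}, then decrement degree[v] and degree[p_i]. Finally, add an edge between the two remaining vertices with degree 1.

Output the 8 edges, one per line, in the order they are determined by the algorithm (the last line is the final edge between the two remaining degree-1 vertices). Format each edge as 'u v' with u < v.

Answer: 3 7
4 5
2 5
1 2
1 8
6 7
6 8
8 9

Derivation:
Initial degrees: {1:2, 2:2, 3:1, 4:1, 5:2, 6:2, 7:2, 8:3, 9:1}
Step 1: smallest deg-1 vertex = 3, p_1 = 7. Add edge {3,7}. Now deg[3]=0, deg[7]=1.
Step 2: smallest deg-1 vertex = 4, p_2 = 5. Add edge {4,5}. Now deg[4]=0, deg[5]=1.
Step 3: smallest deg-1 vertex = 5, p_3 = 2. Add edge {2,5}. Now deg[5]=0, deg[2]=1.
Step 4: smallest deg-1 vertex = 2, p_4 = 1. Add edge {1,2}. Now deg[2]=0, deg[1]=1.
Step 5: smallest deg-1 vertex = 1, p_5 = 8. Add edge {1,8}. Now deg[1]=0, deg[8]=2.
Step 6: smallest deg-1 vertex = 7, p_6 = 6. Add edge {6,7}. Now deg[7]=0, deg[6]=1.
Step 7: smallest deg-1 vertex = 6, p_7 = 8. Add edge {6,8}. Now deg[6]=0, deg[8]=1.
Final: two remaining deg-1 vertices are 8, 9. Add edge {8,9}.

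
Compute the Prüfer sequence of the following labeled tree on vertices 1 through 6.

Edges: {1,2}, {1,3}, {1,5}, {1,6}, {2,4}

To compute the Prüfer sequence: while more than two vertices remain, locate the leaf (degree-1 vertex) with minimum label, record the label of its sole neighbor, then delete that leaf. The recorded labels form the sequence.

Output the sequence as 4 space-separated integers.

Step 1: leaves = {3,4,5,6}. Remove smallest leaf 3, emit neighbor 1.
Step 2: leaves = {4,5,6}. Remove smallest leaf 4, emit neighbor 2.
Step 3: leaves = {2,5,6}. Remove smallest leaf 2, emit neighbor 1.
Step 4: leaves = {5,6}. Remove smallest leaf 5, emit neighbor 1.
Done: 2 vertices remain (1, 6). Sequence = [1 2 1 1]

Answer: 1 2 1 1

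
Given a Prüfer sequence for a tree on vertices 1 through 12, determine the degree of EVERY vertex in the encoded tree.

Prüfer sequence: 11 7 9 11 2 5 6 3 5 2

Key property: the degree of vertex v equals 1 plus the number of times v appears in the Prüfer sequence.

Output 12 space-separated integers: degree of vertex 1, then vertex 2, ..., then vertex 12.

Answer: 1 3 2 1 3 2 2 1 2 1 3 1

Derivation:
p_1 = 11: count[11] becomes 1
p_2 = 7: count[7] becomes 1
p_3 = 9: count[9] becomes 1
p_4 = 11: count[11] becomes 2
p_5 = 2: count[2] becomes 1
p_6 = 5: count[5] becomes 1
p_7 = 6: count[6] becomes 1
p_8 = 3: count[3] becomes 1
p_9 = 5: count[5] becomes 2
p_10 = 2: count[2] becomes 2
Degrees (1 + count): deg[1]=1+0=1, deg[2]=1+2=3, deg[3]=1+1=2, deg[4]=1+0=1, deg[5]=1+2=3, deg[6]=1+1=2, deg[7]=1+1=2, deg[8]=1+0=1, deg[9]=1+1=2, deg[10]=1+0=1, deg[11]=1+2=3, deg[12]=1+0=1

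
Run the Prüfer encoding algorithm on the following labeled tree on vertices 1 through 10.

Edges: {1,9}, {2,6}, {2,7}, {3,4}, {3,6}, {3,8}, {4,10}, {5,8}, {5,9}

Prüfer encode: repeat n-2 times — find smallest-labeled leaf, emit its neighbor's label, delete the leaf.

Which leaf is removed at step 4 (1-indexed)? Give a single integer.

Step 1: current leaves = {1,7,10}. Remove leaf 1 (neighbor: 9).
Step 2: current leaves = {7,9,10}. Remove leaf 7 (neighbor: 2).
Step 3: current leaves = {2,9,10}. Remove leaf 2 (neighbor: 6).
Step 4: current leaves = {6,9,10}. Remove leaf 6 (neighbor: 3).

Answer: 6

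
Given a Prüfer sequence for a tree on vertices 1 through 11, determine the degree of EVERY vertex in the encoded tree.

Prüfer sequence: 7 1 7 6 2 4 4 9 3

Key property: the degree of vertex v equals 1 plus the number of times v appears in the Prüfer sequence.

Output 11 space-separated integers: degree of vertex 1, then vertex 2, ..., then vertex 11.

Answer: 2 2 2 3 1 2 3 1 2 1 1

Derivation:
p_1 = 7: count[7] becomes 1
p_2 = 1: count[1] becomes 1
p_3 = 7: count[7] becomes 2
p_4 = 6: count[6] becomes 1
p_5 = 2: count[2] becomes 1
p_6 = 4: count[4] becomes 1
p_7 = 4: count[4] becomes 2
p_8 = 9: count[9] becomes 1
p_9 = 3: count[3] becomes 1
Degrees (1 + count): deg[1]=1+1=2, deg[2]=1+1=2, deg[3]=1+1=2, deg[4]=1+2=3, deg[5]=1+0=1, deg[6]=1+1=2, deg[7]=1+2=3, deg[8]=1+0=1, deg[9]=1+1=2, deg[10]=1+0=1, deg[11]=1+0=1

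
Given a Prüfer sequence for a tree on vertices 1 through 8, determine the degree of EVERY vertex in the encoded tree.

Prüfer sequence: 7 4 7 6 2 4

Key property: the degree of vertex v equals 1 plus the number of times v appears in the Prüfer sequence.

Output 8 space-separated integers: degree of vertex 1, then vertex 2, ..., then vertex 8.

p_1 = 7: count[7] becomes 1
p_2 = 4: count[4] becomes 1
p_3 = 7: count[7] becomes 2
p_4 = 6: count[6] becomes 1
p_5 = 2: count[2] becomes 1
p_6 = 4: count[4] becomes 2
Degrees (1 + count): deg[1]=1+0=1, deg[2]=1+1=2, deg[3]=1+0=1, deg[4]=1+2=3, deg[5]=1+0=1, deg[6]=1+1=2, deg[7]=1+2=3, deg[8]=1+0=1

Answer: 1 2 1 3 1 2 3 1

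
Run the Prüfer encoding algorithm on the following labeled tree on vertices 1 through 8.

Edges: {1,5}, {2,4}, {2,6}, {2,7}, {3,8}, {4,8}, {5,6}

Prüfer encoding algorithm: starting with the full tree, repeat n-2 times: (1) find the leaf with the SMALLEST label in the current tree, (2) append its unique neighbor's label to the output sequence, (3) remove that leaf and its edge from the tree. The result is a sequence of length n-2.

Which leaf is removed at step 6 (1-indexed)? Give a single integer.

Answer: 2

Derivation:
Step 1: current leaves = {1,3,7}. Remove leaf 1 (neighbor: 5).
Step 2: current leaves = {3,5,7}. Remove leaf 3 (neighbor: 8).
Step 3: current leaves = {5,7,8}. Remove leaf 5 (neighbor: 6).
Step 4: current leaves = {6,7,8}. Remove leaf 6 (neighbor: 2).
Step 5: current leaves = {7,8}. Remove leaf 7 (neighbor: 2).
Step 6: current leaves = {2,8}. Remove leaf 2 (neighbor: 4).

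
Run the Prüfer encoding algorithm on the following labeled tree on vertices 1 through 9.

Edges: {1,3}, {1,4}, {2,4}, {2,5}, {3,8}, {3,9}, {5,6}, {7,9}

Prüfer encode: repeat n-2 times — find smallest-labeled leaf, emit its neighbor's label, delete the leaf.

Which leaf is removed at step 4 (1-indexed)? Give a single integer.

Answer: 4

Derivation:
Step 1: current leaves = {6,7,8}. Remove leaf 6 (neighbor: 5).
Step 2: current leaves = {5,7,8}. Remove leaf 5 (neighbor: 2).
Step 3: current leaves = {2,7,8}. Remove leaf 2 (neighbor: 4).
Step 4: current leaves = {4,7,8}. Remove leaf 4 (neighbor: 1).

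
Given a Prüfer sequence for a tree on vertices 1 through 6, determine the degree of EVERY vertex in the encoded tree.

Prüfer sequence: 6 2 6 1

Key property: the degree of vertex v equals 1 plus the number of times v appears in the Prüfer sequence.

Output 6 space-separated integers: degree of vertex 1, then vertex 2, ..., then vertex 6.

p_1 = 6: count[6] becomes 1
p_2 = 2: count[2] becomes 1
p_3 = 6: count[6] becomes 2
p_4 = 1: count[1] becomes 1
Degrees (1 + count): deg[1]=1+1=2, deg[2]=1+1=2, deg[3]=1+0=1, deg[4]=1+0=1, deg[5]=1+0=1, deg[6]=1+2=3

Answer: 2 2 1 1 1 3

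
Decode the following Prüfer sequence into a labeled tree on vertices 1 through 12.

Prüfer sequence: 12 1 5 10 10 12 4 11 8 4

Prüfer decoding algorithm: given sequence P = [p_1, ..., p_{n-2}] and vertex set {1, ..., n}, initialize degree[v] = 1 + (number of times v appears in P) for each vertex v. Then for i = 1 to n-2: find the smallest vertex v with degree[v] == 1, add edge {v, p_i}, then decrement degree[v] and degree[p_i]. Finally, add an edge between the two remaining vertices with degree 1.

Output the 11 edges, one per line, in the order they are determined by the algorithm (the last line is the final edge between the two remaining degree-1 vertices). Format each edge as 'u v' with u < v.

Answer: 2 12
1 3
1 5
5 10
6 10
7 12
4 9
10 11
8 11
4 8
4 12

Derivation:
Initial degrees: {1:2, 2:1, 3:1, 4:3, 5:2, 6:1, 7:1, 8:2, 9:1, 10:3, 11:2, 12:3}
Step 1: smallest deg-1 vertex = 2, p_1 = 12. Add edge {2,12}. Now deg[2]=0, deg[12]=2.
Step 2: smallest deg-1 vertex = 3, p_2 = 1. Add edge {1,3}. Now deg[3]=0, deg[1]=1.
Step 3: smallest deg-1 vertex = 1, p_3 = 5. Add edge {1,5}. Now deg[1]=0, deg[5]=1.
Step 4: smallest deg-1 vertex = 5, p_4 = 10. Add edge {5,10}. Now deg[5]=0, deg[10]=2.
Step 5: smallest deg-1 vertex = 6, p_5 = 10. Add edge {6,10}. Now deg[6]=0, deg[10]=1.
Step 6: smallest deg-1 vertex = 7, p_6 = 12. Add edge {7,12}. Now deg[7]=0, deg[12]=1.
Step 7: smallest deg-1 vertex = 9, p_7 = 4. Add edge {4,9}. Now deg[9]=0, deg[4]=2.
Step 8: smallest deg-1 vertex = 10, p_8 = 11. Add edge {10,11}. Now deg[10]=0, deg[11]=1.
Step 9: smallest deg-1 vertex = 11, p_9 = 8. Add edge {8,11}. Now deg[11]=0, deg[8]=1.
Step 10: smallest deg-1 vertex = 8, p_10 = 4. Add edge {4,8}. Now deg[8]=0, deg[4]=1.
Final: two remaining deg-1 vertices are 4, 12. Add edge {4,12}.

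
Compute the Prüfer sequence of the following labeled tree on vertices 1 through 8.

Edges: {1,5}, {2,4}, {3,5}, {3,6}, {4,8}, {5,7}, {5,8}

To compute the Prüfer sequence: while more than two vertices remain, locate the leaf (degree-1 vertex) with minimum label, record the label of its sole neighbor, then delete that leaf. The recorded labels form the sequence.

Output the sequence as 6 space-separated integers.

Step 1: leaves = {1,2,6,7}. Remove smallest leaf 1, emit neighbor 5.
Step 2: leaves = {2,6,7}. Remove smallest leaf 2, emit neighbor 4.
Step 3: leaves = {4,6,7}. Remove smallest leaf 4, emit neighbor 8.
Step 4: leaves = {6,7,8}. Remove smallest leaf 6, emit neighbor 3.
Step 5: leaves = {3,7,8}. Remove smallest leaf 3, emit neighbor 5.
Step 6: leaves = {7,8}. Remove smallest leaf 7, emit neighbor 5.
Done: 2 vertices remain (5, 8). Sequence = [5 4 8 3 5 5]

Answer: 5 4 8 3 5 5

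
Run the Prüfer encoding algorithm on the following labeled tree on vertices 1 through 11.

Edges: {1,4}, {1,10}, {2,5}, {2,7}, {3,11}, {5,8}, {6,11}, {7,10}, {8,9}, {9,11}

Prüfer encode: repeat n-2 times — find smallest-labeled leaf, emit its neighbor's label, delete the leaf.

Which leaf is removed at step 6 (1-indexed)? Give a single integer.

Answer: 7

Derivation:
Step 1: current leaves = {3,4,6}. Remove leaf 3 (neighbor: 11).
Step 2: current leaves = {4,6}. Remove leaf 4 (neighbor: 1).
Step 3: current leaves = {1,6}. Remove leaf 1 (neighbor: 10).
Step 4: current leaves = {6,10}. Remove leaf 6 (neighbor: 11).
Step 5: current leaves = {10,11}. Remove leaf 10 (neighbor: 7).
Step 6: current leaves = {7,11}. Remove leaf 7 (neighbor: 2).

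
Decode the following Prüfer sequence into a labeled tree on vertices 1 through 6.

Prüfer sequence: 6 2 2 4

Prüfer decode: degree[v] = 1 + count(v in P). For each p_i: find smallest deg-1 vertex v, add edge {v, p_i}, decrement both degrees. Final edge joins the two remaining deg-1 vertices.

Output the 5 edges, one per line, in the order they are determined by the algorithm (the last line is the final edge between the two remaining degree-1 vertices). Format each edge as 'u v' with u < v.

Initial degrees: {1:1, 2:3, 3:1, 4:2, 5:1, 6:2}
Step 1: smallest deg-1 vertex = 1, p_1 = 6. Add edge {1,6}. Now deg[1]=0, deg[6]=1.
Step 2: smallest deg-1 vertex = 3, p_2 = 2. Add edge {2,3}. Now deg[3]=0, deg[2]=2.
Step 3: smallest deg-1 vertex = 5, p_3 = 2. Add edge {2,5}. Now deg[5]=0, deg[2]=1.
Step 4: smallest deg-1 vertex = 2, p_4 = 4. Add edge {2,4}. Now deg[2]=0, deg[4]=1.
Final: two remaining deg-1 vertices are 4, 6. Add edge {4,6}.

Answer: 1 6
2 3
2 5
2 4
4 6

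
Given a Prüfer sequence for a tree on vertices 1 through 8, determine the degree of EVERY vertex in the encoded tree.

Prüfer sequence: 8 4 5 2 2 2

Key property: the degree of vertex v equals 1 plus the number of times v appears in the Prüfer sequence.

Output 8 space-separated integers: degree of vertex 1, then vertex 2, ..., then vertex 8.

Answer: 1 4 1 2 2 1 1 2

Derivation:
p_1 = 8: count[8] becomes 1
p_2 = 4: count[4] becomes 1
p_3 = 5: count[5] becomes 1
p_4 = 2: count[2] becomes 1
p_5 = 2: count[2] becomes 2
p_6 = 2: count[2] becomes 3
Degrees (1 + count): deg[1]=1+0=1, deg[2]=1+3=4, deg[3]=1+0=1, deg[4]=1+1=2, deg[5]=1+1=2, deg[6]=1+0=1, deg[7]=1+0=1, deg[8]=1+1=2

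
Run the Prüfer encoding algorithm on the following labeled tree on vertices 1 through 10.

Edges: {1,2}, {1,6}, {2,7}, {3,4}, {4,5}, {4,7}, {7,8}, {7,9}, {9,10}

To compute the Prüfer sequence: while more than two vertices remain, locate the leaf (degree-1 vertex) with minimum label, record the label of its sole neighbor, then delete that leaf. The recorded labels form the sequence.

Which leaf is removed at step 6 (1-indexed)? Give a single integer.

Answer: 2

Derivation:
Step 1: current leaves = {3,5,6,8,10}. Remove leaf 3 (neighbor: 4).
Step 2: current leaves = {5,6,8,10}. Remove leaf 5 (neighbor: 4).
Step 3: current leaves = {4,6,8,10}. Remove leaf 4 (neighbor: 7).
Step 4: current leaves = {6,8,10}. Remove leaf 6 (neighbor: 1).
Step 5: current leaves = {1,8,10}. Remove leaf 1 (neighbor: 2).
Step 6: current leaves = {2,8,10}. Remove leaf 2 (neighbor: 7).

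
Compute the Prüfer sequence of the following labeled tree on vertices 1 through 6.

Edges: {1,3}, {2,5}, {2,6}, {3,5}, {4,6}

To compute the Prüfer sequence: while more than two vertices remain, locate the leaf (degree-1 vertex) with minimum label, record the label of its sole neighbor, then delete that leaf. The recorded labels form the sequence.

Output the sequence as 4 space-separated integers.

Step 1: leaves = {1,4}. Remove smallest leaf 1, emit neighbor 3.
Step 2: leaves = {3,4}. Remove smallest leaf 3, emit neighbor 5.
Step 3: leaves = {4,5}. Remove smallest leaf 4, emit neighbor 6.
Step 4: leaves = {5,6}. Remove smallest leaf 5, emit neighbor 2.
Done: 2 vertices remain (2, 6). Sequence = [3 5 6 2]

Answer: 3 5 6 2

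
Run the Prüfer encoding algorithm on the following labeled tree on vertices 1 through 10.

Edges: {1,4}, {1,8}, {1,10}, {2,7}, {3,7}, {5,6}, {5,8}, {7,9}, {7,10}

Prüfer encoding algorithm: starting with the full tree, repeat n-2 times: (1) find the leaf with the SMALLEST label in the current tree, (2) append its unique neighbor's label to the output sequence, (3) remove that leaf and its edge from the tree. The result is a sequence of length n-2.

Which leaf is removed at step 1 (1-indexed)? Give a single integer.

Step 1: current leaves = {2,3,4,6,9}. Remove leaf 2 (neighbor: 7).

Answer: 2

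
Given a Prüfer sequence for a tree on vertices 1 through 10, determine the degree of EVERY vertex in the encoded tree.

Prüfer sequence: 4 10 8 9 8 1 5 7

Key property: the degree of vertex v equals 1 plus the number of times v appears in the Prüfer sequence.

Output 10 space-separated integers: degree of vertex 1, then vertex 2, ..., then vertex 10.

Answer: 2 1 1 2 2 1 2 3 2 2

Derivation:
p_1 = 4: count[4] becomes 1
p_2 = 10: count[10] becomes 1
p_3 = 8: count[8] becomes 1
p_4 = 9: count[9] becomes 1
p_5 = 8: count[8] becomes 2
p_6 = 1: count[1] becomes 1
p_7 = 5: count[5] becomes 1
p_8 = 7: count[7] becomes 1
Degrees (1 + count): deg[1]=1+1=2, deg[2]=1+0=1, deg[3]=1+0=1, deg[4]=1+1=2, deg[5]=1+1=2, deg[6]=1+0=1, deg[7]=1+1=2, deg[8]=1+2=3, deg[9]=1+1=2, deg[10]=1+1=2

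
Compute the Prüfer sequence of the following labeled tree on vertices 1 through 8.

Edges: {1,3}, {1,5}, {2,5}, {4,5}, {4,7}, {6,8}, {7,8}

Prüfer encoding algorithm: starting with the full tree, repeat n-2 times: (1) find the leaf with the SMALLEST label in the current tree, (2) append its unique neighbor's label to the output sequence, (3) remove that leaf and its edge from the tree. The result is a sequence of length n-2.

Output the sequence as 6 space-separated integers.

Step 1: leaves = {2,3,6}. Remove smallest leaf 2, emit neighbor 5.
Step 2: leaves = {3,6}. Remove smallest leaf 3, emit neighbor 1.
Step 3: leaves = {1,6}. Remove smallest leaf 1, emit neighbor 5.
Step 4: leaves = {5,6}. Remove smallest leaf 5, emit neighbor 4.
Step 5: leaves = {4,6}. Remove smallest leaf 4, emit neighbor 7.
Step 6: leaves = {6,7}. Remove smallest leaf 6, emit neighbor 8.
Done: 2 vertices remain (7, 8). Sequence = [5 1 5 4 7 8]

Answer: 5 1 5 4 7 8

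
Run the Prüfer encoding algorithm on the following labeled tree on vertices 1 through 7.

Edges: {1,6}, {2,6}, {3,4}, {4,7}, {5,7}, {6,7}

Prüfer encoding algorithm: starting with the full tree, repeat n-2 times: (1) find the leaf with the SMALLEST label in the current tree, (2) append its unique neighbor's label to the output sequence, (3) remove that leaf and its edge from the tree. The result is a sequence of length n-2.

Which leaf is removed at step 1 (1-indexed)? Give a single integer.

Answer: 1

Derivation:
Step 1: current leaves = {1,2,3,5}. Remove leaf 1 (neighbor: 6).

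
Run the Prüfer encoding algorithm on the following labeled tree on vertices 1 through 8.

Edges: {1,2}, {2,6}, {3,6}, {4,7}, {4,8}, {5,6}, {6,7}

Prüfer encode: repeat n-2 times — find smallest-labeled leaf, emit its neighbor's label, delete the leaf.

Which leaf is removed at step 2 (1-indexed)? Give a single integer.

Answer: 2

Derivation:
Step 1: current leaves = {1,3,5,8}. Remove leaf 1 (neighbor: 2).
Step 2: current leaves = {2,3,5,8}. Remove leaf 2 (neighbor: 6).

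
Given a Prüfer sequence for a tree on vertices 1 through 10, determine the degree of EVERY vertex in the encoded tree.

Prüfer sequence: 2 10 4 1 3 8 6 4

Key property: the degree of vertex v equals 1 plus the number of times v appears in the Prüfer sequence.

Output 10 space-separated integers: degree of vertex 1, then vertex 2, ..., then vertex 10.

Answer: 2 2 2 3 1 2 1 2 1 2

Derivation:
p_1 = 2: count[2] becomes 1
p_2 = 10: count[10] becomes 1
p_3 = 4: count[4] becomes 1
p_4 = 1: count[1] becomes 1
p_5 = 3: count[3] becomes 1
p_6 = 8: count[8] becomes 1
p_7 = 6: count[6] becomes 1
p_8 = 4: count[4] becomes 2
Degrees (1 + count): deg[1]=1+1=2, deg[2]=1+1=2, deg[3]=1+1=2, deg[4]=1+2=3, deg[5]=1+0=1, deg[6]=1+1=2, deg[7]=1+0=1, deg[8]=1+1=2, deg[9]=1+0=1, deg[10]=1+1=2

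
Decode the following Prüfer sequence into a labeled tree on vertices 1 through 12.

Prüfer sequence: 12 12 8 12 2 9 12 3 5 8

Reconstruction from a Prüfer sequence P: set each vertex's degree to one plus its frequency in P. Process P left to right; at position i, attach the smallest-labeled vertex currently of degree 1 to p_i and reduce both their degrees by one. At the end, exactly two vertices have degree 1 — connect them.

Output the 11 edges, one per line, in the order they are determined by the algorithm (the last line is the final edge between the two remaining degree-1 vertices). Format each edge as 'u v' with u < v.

Answer: 1 12
4 12
6 8
7 12
2 10
2 9
9 12
3 11
3 5
5 8
8 12

Derivation:
Initial degrees: {1:1, 2:2, 3:2, 4:1, 5:2, 6:1, 7:1, 8:3, 9:2, 10:1, 11:1, 12:5}
Step 1: smallest deg-1 vertex = 1, p_1 = 12. Add edge {1,12}. Now deg[1]=0, deg[12]=4.
Step 2: smallest deg-1 vertex = 4, p_2 = 12. Add edge {4,12}. Now deg[4]=0, deg[12]=3.
Step 3: smallest deg-1 vertex = 6, p_3 = 8. Add edge {6,8}. Now deg[6]=0, deg[8]=2.
Step 4: smallest deg-1 vertex = 7, p_4 = 12. Add edge {7,12}. Now deg[7]=0, deg[12]=2.
Step 5: smallest deg-1 vertex = 10, p_5 = 2. Add edge {2,10}. Now deg[10]=0, deg[2]=1.
Step 6: smallest deg-1 vertex = 2, p_6 = 9. Add edge {2,9}. Now deg[2]=0, deg[9]=1.
Step 7: smallest deg-1 vertex = 9, p_7 = 12. Add edge {9,12}. Now deg[9]=0, deg[12]=1.
Step 8: smallest deg-1 vertex = 11, p_8 = 3. Add edge {3,11}. Now deg[11]=0, deg[3]=1.
Step 9: smallest deg-1 vertex = 3, p_9 = 5. Add edge {3,5}. Now deg[3]=0, deg[5]=1.
Step 10: smallest deg-1 vertex = 5, p_10 = 8. Add edge {5,8}. Now deg[5]=0, deg[8]=1.
Final: two remaining deg-1 vertices are 8, 12. Add edge {8,12}.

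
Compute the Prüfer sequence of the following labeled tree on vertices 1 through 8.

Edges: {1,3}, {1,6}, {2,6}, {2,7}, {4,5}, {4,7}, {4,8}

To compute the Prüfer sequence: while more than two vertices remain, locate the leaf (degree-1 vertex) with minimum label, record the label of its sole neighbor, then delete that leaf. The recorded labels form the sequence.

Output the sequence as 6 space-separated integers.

Step 1: leaves = {3,5,8}. Remove smallest leaf 3, emit neighbor 1.
Step 2: leaves = {1,5,8}. Remove smallest leaf 1, emit neighbor 6.
Step 3: leaves = {5,6,8}. Remove smallest leaf 5, emit neighbor 4.
Step 4: leaves = {6,8}. Remove smallest leaf 6, emit neighbor 2.
Step 5: leaves = {2,8}. Remove smallest leaf 2, emit neighbor 7.
Step 6: leaves = {7,8}. Remove smallest leaf 7, emit neighbor 4.
Done: 2 vertices remain (4, 8). Sequence = [1 6 4 2 7 4]

Answer: 1 6 4 2 7 4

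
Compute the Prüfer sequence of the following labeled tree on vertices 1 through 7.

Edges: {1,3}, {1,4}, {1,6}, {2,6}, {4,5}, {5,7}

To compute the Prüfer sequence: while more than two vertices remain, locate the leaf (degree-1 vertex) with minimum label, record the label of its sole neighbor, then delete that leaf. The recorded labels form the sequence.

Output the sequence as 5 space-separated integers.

Answer: 6 1 1 4 5

Derivation:
Step 1: leaves = {2,3,7}. Remove smallest leaf 2, emit neighbor 6.
Step 2: leaves = {3,6,7}. Remove smallest leaf 3, emit neighbor 1.
Step 3: leaves = {6,7}. Remove smallest leaf 6, emit neighbor 1.
Step 4: leaves = {1,7}. Remove smallest leaf 1, emit neighbor 4.
Step 5: leaves = {4,7}. Remove smallest leaf 4, emit neighbor 5.
Done: 2 vertices remain (5, 7). Sequence = [6 1 1 4 5]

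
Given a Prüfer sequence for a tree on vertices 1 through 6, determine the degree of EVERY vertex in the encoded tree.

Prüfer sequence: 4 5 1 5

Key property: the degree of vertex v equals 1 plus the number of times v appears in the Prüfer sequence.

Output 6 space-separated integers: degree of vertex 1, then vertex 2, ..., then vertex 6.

Answer: 2 1 1 2 3 1

Derivation:
p_1 = 4: count[4] becomes 1
p_2 = 5: count[5] becomes 1
p_3 = 1: count[1] becomes 1
p_4 = 5: count[5] becomes 2
Degrees (1 + count): deg[1]=1+1=2, deg[2]=1+0=1, deg[3]=1+0=1, deg[4]=1+1=2, deg[5]=1+2=3, deg[6]=1+0=1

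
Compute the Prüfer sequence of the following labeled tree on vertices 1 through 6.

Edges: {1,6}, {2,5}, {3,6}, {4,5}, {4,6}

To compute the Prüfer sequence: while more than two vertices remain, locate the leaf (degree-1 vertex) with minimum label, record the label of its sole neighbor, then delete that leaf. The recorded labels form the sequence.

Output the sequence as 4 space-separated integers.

Answer: 6 5 6 4

Derivation:
Step 1: leaves = {1,2,3}. Remove smallest leaf 1, emit neighbor 6.
Step 2: leaves = {2,3}. Remove smallest leaf 2, emit neighbor 5.
Step 3: leaves = {3,5}. Remove smallest leaf 3, emit neighbor 6.
Step 4: leaves = {5,6}. Remove smallest leaf 5, emit neighbor 4.
Done: 2 vertices remain (4, 6). Sequence = [6 5 6 4]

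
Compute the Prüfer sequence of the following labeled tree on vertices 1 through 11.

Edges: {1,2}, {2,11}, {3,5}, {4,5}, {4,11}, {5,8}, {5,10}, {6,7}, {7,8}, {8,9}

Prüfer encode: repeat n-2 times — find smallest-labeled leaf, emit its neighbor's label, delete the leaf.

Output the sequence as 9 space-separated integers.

Answer: 2 11 5 7 8 8 5 5 4

Derivation:
Step 1: leaves = {1,3,6,9,10}. Remove smallest leaf 1, emit neighbor 2.
Step 2: leaves = {2,3,6,9,10}. Remove smallest leaf 2, emit neighbor 11.
Step 3: leaves = {3,6,9,10,11}. Remove smallest leaf 3, emit neighbor 5.
Step 4: leaves = {6,9,10,11}. Remove smallest leaf 6, emit neighbor 7.
Step 5: leaves = {7,9,10,11}. Remove smallest leaf 7, emit neighbor 8.
Step 6: leaves = {9,10,11}. Remove smallest leaf 9, emit neighbor 8.
Step 7: leaves = {8,10,11}. Remove smallest leaf 8, emit neighbor 5.
Step 8: leaves = {10,11}. Remove smallest leaf 10, emit neighbor 5.
Step 9: leaves = {5,11}. Remove smallest leaf 5, emit neighbor 4.
Done: 2 vertices remain (4, 11). Sequence = [2 11 5 7 8 8 5 5 4]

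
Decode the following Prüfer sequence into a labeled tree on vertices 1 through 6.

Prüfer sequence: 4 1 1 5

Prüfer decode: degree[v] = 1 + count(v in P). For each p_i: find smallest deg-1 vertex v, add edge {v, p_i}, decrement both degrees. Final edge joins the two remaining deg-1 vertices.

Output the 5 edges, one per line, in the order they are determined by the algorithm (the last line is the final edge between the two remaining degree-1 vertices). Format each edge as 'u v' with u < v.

Initial degrees: {1:3, 2:1, 3:1, 4:2, 5:2, 6:1}
Step 1: smallest deg-1 vertex = 2, p_1 = 4. Add edge {2,4}. Now deg[2]=0, deg[4]=1.
Step 2: smallest deg-1 vertex = 3, p_2 = 1. Add edge {1,3}. Now deg[3]=0, deg[1]=2.
Step 3: smallest deg-1 vertex = 4, p_3 = 1. Add edge {1,4}. Now deg[4]=0, deg[1]=1.
Step 4: smallest deg-1 vertex = 1, p_4 = 5. Add edge {1,5}. Now deg[1]=0, deg[5]=1.
Final: two remaining deg-1 vertices are 5, 6. Add edge {5,6}.

Answer: 2 4
1 3
1 4
1 5
5 6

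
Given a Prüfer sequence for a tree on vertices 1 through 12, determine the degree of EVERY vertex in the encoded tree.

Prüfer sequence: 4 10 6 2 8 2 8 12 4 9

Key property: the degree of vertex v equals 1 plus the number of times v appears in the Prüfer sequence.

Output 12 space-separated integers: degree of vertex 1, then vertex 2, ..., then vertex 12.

p_1 = 4: count[4] becomes 1
p_2 = 10: count[10] becomes 1
p_3 = 6: count[6] becomes 1
p_4 = 2: count[2] becomes 1
p_5 = 8: count[8] becomes 1
p_6 = 2: count[2] becomes 2
p_7 = 8: count[8] becomes 2
p_8 = 12: count[12] becomes 1
p_9 = 4: count[4] becomes 2
p_10 = 9: count[9] becomes 1
Degrees (1 + count): deg[1]=1+0=1, deg[2]=1+2=3, deg[3]=1+0=1, deg[4]=1+2=3, deg[5]=1+0=1, deg[6]=1+1=2, deg[7]=1+0=1, deg[8]=1+2=3, deg[9]=1+1=2, deg[10]=1+1=2, deg[11]=1+0=1, deg[12]=1+1=2

Answer: 1 3 1 3 1 2 1 3 2 2 1 2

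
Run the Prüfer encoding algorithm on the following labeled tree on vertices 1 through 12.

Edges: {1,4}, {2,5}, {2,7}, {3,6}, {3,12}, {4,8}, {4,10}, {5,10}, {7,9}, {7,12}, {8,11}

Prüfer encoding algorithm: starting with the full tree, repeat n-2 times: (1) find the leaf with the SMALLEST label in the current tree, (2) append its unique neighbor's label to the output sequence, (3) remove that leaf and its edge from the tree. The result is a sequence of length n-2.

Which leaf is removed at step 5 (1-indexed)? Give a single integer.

Answer: 11

Derivation:
Step 1: current leaves = {1,6,9,11}. Remove leaf 1 (neighbor: 4).
Step 2: current leaves = {6,9,11}. Remove leaf 6 (neighbor: 3).
Step 3: current leaves = {3,9,11}. Remove leaf 3 (neighbor: 12).
Step 4: current leaves = {9,11,12}. Remove leaf 9 (neighbor: 7).
Step 5: current leaves = {11,12}. Remove leaf 11 (neighbor: 8).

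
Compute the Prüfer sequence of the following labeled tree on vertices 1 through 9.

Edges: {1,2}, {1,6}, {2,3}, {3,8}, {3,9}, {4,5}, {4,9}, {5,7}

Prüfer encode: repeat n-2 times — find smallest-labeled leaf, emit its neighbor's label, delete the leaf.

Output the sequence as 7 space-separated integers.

Step 1: leaves = {6,7,8}. Remove smallest leaf 6, emit neighbor 1.
Step 2: leaves = {1,7,8}. Remove smallest leaf 1, emit neighbor 2.
Step 3: leaves = {2,7,8}. Remove smallest leaf 2, emit neighbor 3.
Step 4: leaves = {7,8}. Remove smallest leaf 7, emit neighbor 5.
Step 5: leaves = {5,8}. Remove smallest leaf 5, emit neighbor 4.
Step 6: leaves = {4,8}. Remove smallest leaf 4, emit neighbor 9.
Step 7: leaves = {8,9}. Remove smallest leaf 8, emit neighbor 3.
Done: 2 vertices remain (3, 9). Sequence = [1 2 3 5 4 9 3]

Answer: 1 2 3 5 4 9 3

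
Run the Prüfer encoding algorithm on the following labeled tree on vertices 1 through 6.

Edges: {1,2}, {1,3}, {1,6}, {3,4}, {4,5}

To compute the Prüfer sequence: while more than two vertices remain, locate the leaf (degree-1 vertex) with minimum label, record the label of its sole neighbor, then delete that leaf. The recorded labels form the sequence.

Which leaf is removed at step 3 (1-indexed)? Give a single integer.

Answer: 4

Derivation:
Step 1: current leaves = {2,5,6}. Remove leaf 2 (neighbor: 1).
Step 2: current leaves = {5,6}. Remove leaf 5 (neighbor: 4).
Step 3: current leaves = {4,6}. Remove leaf 4 (neighbor: 3).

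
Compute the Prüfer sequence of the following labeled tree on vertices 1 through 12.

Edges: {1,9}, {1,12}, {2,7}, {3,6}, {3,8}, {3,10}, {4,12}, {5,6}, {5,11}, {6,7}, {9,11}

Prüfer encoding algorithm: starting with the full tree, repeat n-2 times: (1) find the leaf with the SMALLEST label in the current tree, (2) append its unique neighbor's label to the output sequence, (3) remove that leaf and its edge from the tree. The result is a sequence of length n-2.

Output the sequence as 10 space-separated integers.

Answer: 7 12 6 3 3 6 5 11 9 1

Derivation:
Step 1: leaves = {2,4,8,10}. Remove smallest leaf 2, emit neighbor 7.
Step 2: leaves = {4,7,8,10}. Remove smallest leaf 4, emit neighbor 12.
Step 3: leaves = {7,8,10,12}. Remove smallest leaf 7, emit neighbor 6.
Step 4: leaves = {8,10,12}. Remove smallest leaf 8, emit neighbor 3.
Step 5: leaves = {10,12}. Remove smallest leaf 10, emit neighbor 3.
Step 6: leaves = {3,12}. Remove smallest leaf 3, emit neighbor 6.
Step 7: leaves = {6,12}. Remove smallest leaf 6, emit neighbor 5.
Step 8: leaves = {5,12}. Remove smallest leaf 5, emit neighbor 11.
Step 9: leaves = {11,12}. Remove smallest leaf 11, emit neighbor 9.
Step 10: leaves = {9,12}. Remove smallest leaf 9, emit neighbor 1.
Done: 2 vertices remain (1, 12). Sequence = [7 12 6 3 3 6 5 11 9 1]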